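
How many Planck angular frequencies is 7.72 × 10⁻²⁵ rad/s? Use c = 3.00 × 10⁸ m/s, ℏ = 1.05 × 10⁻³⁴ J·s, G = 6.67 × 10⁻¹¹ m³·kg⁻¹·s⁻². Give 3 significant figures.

4.14 × 10⁻⁶⁸

Planck angular frequency: ω_P = √(c⁵/(ℏG)) = 1.86 × 10⁴³ rad/s.
7.72 × 10⁻²⁵ / 1.86 × 10⁴³ = 4.14 × 10⁻⁶⁸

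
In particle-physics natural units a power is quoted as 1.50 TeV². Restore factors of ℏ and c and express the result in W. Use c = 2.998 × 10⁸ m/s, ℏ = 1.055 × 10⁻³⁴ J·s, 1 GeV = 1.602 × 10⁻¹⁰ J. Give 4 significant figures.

Power is [E]/[T] = [E]²/ℏ.
1 GeV² → 1/ℏ × (1 GeV in J)² = 2.433 × 10¹⁴ W.
Convert the energy scale: 1.50 TeV² = 1.50 × 10⁶ GeV².
Result: 1.50 × 10⁶ × 2.433 × 10¹⁴ = 3.649 × 10²⁰ W.

3.649 × 10²⁰ W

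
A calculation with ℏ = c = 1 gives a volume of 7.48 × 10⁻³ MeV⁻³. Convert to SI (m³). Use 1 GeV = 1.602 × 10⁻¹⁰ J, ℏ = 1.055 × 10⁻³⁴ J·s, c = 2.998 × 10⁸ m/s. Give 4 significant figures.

Volume is [L]³ = [E]⁻³·(ℏc)³.
1 GeV⁻³ → (ℏc)³ × (1 GeV in J)⁻³ = 7.696 × 10⁻⁴⁸ m³.
Convert the energy scale: 7.48 × 10⁻³ MeV⁻³ = 7.48 × 10⁶ GeV⁻³.
Result: 7.48 × 10⁶ × 7.696 × 10⁻⁴⁸ = 5.757 × 10⁻⁴¹ m³.

5.757 × 10⁻⁴¹ m³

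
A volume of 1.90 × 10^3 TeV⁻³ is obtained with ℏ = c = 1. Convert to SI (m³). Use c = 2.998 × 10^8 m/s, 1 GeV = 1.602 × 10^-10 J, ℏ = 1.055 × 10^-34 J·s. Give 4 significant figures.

Volume is [L]³ = [E]⁻³·(ℏc)³.
1 GeV⁻³ → (ℏc)³ × (1 GeV in J)⁻³ = 7.696 × 10^-48 m³.
Convert the energy scale: 1.90 × 10^3 TeV⁻³ = 1.90 × 10^-6 GeV⁻³.
Result: 1.90 × 10^-6 × 7.696 × 10^-48 = 1.462 × 10^-53 m³.

1.462 × 10^-53 m³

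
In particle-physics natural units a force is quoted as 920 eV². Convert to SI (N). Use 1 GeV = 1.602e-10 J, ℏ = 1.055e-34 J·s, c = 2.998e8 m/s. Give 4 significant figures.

7.465e-10 N

Force is [E]/[L] = [E]²/(ℏc); restore (ℏc)⁻¹.
1 GeV² → 1/(ℏc) × (1 GeV in J)² = 8.114e5 N.
Convert the energy scale: 920 eV² = 9.20e-16 GeV².
Result: 9.20e-16 × 8.114e5 = 7.465e-10 N.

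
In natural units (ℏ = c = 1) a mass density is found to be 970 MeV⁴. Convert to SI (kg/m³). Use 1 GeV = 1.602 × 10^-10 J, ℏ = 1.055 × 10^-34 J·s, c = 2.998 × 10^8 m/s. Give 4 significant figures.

Mass density is [E]/(c²[L]³) = [E]⁴/(ℏ³c⁵).
1 GeV⁴ → 1/(ℏ³c⁵) × (1 GeV in J)⁴ = 2.316 × 10^20 kg/m³.
Convert the energy scale: 970 MeV⁴ = 9.70 × 10^-10 GeV⁴.
Result: 9.70 × 10^-10 × 2.316 × 10^20 = 2.246 × 10^11 kg/m³.

2.246 × 10^11 kg/m³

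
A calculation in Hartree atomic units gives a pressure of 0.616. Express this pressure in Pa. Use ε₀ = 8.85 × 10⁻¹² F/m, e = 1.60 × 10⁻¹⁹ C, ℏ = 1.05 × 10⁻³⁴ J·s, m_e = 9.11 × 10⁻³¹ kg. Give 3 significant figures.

One atomic unit of pressure: P_au = E_h/a₀³ = m_e⁴e¹⁰/((4πε₀)⁵ℏ⁸) = 3.01 × 10¹³ Pa.
0.616 × 3.01 × 10¹³ Pa = 1.86 × 10¹³ Pa

1.86 × 10¹³ Pa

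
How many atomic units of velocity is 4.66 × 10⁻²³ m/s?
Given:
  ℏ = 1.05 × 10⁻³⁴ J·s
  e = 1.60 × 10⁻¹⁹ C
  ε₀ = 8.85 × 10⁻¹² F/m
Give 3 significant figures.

atomic unit of velocity: v_au = e²/(4πε₀ℏ) = 2.19 × 10⁶ m/s.
4.66 × 10⁻²³ / 2.19 × 10⁶ = 2.13 × 10⁻²⁹

2.13 × 10⁻²⁹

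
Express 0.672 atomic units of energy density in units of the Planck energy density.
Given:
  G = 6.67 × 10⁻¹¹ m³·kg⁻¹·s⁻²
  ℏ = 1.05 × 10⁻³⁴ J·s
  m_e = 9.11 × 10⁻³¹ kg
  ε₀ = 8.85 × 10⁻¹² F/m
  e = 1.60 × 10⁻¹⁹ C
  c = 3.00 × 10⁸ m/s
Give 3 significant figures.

4.32 × 10⁻¹⁰¹

atomic unit of energy density: u_au = E_h/a₀³ = m_e⁴e¹⁰/((4πε₀)⁵ℏ⁸) = 3.01 × 10¹³ J/m³
Planck energy density: u_P = c⁷/(ℏG²) = 4.68 × 10¹¹³ J/m³
0.672 × 3.01 × 10¹³ / 4.68 × 10¹¹³ = 4.32 × 10⁻¹⁰¹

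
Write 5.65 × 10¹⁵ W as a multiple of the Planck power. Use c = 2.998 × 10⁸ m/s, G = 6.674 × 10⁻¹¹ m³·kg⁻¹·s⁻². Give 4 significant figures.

1.557 × 10⁻³⁷

Planck power: P_P = c⁵/G = 3.629 × 10⁵² W.
5.65 × 10¹⁵ / 3.629 × 10⁵² = 1.557 × 10⁻³⁷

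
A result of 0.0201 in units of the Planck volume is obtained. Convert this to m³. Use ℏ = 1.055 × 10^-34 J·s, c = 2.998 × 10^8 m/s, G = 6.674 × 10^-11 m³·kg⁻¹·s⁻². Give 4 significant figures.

8.490 × 10^-107 m³

One Planck volume: V_P = (ℏG/c³)^(3/2) = 4.224 × 10^-105 m³.
0.0201 × 4.224 × 10^-105 m³ = 8.490 × 10^-107 m³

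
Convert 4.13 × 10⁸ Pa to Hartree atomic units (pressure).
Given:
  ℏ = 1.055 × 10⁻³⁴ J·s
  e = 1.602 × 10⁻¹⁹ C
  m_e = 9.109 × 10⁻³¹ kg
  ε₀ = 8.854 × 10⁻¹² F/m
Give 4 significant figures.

1.410 × 10⁻⁵

atomic unit of pressure: P_au = E_h/a₀³ = m_e⁴e¹⁰/((4πε₀)⁵ℏ⁸) = 2.929 × 10¹³ Pa.
4.13 × 10⁸ / 2.929 × 10¹³ = 1.410 × 10⁻⁵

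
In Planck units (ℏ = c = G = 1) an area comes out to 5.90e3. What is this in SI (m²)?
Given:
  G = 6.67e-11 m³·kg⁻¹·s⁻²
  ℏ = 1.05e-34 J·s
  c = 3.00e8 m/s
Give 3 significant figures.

1.53e-66 m²

One Planck area: A_P = ℏG/c³ = 2.59e-70 m².
5.90e3 × 2.59e-70 m² = 1.53e-66 m²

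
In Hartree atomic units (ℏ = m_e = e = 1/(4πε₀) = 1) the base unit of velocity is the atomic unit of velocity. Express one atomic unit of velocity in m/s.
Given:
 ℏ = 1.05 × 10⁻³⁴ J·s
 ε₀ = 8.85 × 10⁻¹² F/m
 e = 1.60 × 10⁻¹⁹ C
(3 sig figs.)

v_au = e²/(4πε₀ℏ)
  = 2.56 × 10⁻³⁸ / 1.17 × 10⁻⁴⁴
  = 2.19 × 10⁶ m/s

2.19 × 10⁶ m/s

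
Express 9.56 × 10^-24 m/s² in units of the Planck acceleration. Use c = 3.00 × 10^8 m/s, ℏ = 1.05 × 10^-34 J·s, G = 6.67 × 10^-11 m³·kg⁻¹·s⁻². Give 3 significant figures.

Planck acceleration: a_P = √(c⁷/(ℏG)) = 5.59 × 10^51 m/s².
9.56 × 10^-24 / 5.59 × 10^51 = 1.71 × 10^-75

1.71 × 10^-75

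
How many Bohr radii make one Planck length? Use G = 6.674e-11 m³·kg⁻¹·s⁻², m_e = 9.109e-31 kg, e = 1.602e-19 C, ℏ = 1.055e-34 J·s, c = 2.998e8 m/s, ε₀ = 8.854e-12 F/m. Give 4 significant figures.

Planck length: ℓ_P = √(ℏG/c³) = 1.616e-35 m
Bohr radius: a₀ = 4πε₀ℏ²/(m_e e²) = 5.297e-11 m
ratio = 1.616e-35 / 5.297e-11 = 3.051e-25

3.051e-25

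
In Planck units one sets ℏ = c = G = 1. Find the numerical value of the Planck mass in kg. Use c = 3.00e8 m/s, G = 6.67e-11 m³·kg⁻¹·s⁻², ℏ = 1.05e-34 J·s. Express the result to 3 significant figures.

2.17e-8 kg

m_P = √(ℏc/G)
  = √(4.72e-16)
  = 2.17e-8 kg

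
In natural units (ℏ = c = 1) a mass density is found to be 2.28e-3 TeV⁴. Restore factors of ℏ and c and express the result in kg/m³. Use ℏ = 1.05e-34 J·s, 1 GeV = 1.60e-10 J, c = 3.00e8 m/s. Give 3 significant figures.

5.31e29 kg/m³

Mass density is [E]/(c²[L]³) = [E]⁴/(ℏ³c⁵).
1 GeV⁴ → 1/(ℏ³c⁵) × (1 GeV in J)⁴ = 2.33e20 kg/m³.
Convert the energy scale: 2.28e-3 TeV⁴ = 2.28e9 GeV⁴.
Result: 2.28e9 × 2.33e20 = 5.31e29 kg/m³.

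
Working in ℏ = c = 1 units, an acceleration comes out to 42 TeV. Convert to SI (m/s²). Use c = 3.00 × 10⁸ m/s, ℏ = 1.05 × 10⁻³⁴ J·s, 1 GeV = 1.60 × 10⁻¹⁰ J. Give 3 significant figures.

Acceleration is [L]/[T]² = c·[E]/ℏ.
1 GeV → c/ℏ × (1 GeV in J) = 4.57 × 10³² m/s².
Convert the energy scale: 42 TeV = 4.20 × 10⁴ GeV.
Result: 4.20 × 10⁴ × 4.57 × 10³² = 1.92 × 10³⁷ m/s².

1.92 × 10³⁷ m/s²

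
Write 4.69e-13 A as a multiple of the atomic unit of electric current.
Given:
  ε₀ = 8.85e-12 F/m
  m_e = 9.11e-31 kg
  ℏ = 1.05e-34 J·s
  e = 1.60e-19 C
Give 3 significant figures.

atomic unit of electric current: I_au = e E_h/ℏ = m_e e⁵/((4πε₀)²ℏ³) = 6.67e-3 A.
4.69e-13 / 6.67e-3 = 7.03e-11

7.03e-11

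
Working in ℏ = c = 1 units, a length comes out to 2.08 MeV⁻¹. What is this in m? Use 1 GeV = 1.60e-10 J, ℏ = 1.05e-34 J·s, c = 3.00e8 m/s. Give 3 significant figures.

4.09e-13 m

A length is [E]⁻¹ in ℏ=c=1; restore one factor of ℏc.
1 GeV⁻¹ → ℏc × (1 GeV in J)⁻¹ = 1.97e-16 m.
Convert the energy scale: 2.08 MeV⁻¹ = 2.08e3 GeV⁻¹.
Result: 2.08e3 × 1.97e-16 = 4.09e-13 m.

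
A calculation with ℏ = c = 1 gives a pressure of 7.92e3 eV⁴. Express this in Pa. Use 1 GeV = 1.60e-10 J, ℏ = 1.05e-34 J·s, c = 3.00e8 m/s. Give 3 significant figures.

Pressure is [E]/[L]³ = [E]⁴/(ℏc)³.
1 GeV⁴ → 1/(ℏc)³ × (1 GeV in J)⁴ = 2.10e37 Pa.
Convert the energy scale: 7.92e3 eV⁴ = 7.92e-33 GeV⁴.
Result: 7.92e-33 × 2.10e37 = 1.66e5 Pa.

1.66e5 Pa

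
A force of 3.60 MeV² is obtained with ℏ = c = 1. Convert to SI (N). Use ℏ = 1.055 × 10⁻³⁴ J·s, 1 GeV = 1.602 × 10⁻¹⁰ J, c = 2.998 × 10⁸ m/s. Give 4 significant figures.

2.921 N

Force is [E]/[L] = [E]²/(ℏc); restore (ℏc)⁻¹.
1 GeV² → 1/(ℏc) × (1 GeV in J)² = 8.114 × 10⁵ N.
Convert the energy scale: 3.60 MeV² = 3.60 × 10⁻⁶ GeV².
Result: 3.60 × 10⁻⁶ × 8.114 × 10⁵ = 2.921 N.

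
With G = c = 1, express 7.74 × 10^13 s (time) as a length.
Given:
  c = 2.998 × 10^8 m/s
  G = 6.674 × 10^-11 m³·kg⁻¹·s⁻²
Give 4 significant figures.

Time → length via c.
7.74 × 10^13 s × (c) = 2.320 × 10^22 m

2.320 × 10^22 m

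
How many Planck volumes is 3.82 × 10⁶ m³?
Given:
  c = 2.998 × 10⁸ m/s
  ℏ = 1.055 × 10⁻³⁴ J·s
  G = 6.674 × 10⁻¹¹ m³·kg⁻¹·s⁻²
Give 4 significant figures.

9.044 × 10¹¹⁰

Planck volume: V_P = (ℏG/c³)^(3/2) = 4.224 × 10⁻¹⁰⁵ m³.
3.82 × 10⁶ / 4.224 × 10⁻¹⁰⁵ = 9.044 × 10¹¹⁰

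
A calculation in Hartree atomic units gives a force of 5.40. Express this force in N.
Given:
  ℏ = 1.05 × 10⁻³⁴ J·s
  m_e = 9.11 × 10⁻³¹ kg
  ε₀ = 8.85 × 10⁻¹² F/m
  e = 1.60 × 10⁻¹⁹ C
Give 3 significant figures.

4.50 × 10⁻⁷ N

One atomic unit of force: F_au = E_h/a₀ = m_e²e⁶/((4πε₀)³ℏ⁴) = 8.33 × 10⁻⁸ N.
5.40 × 8.33 × 10⁻⁸ N = 4.50 × 10⁻⁷ N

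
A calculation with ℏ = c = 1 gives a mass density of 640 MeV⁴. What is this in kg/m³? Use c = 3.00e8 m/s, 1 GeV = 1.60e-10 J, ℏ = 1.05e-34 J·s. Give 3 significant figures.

Mass density is [E]/(c²[L]³) = [E]⁴/(ℏ³c⁵).
1 GeV⁴ → 1/(ℏ³c⁵) × (1 GeV in J)⁴ = 2.33e20 kg/m³.
Convert the energy scale: 640 MeV⁴ = 6.40e-10 GeV⁴.
Result: 6.40e-10 × 2.33e20 = 1.49e11 kg/m³.

1.49e11 kg/m³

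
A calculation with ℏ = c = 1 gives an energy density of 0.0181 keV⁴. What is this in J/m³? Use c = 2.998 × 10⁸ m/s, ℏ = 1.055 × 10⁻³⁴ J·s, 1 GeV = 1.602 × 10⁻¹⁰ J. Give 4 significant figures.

[E]/[L]³ = [E]⁴/(ℏc)³; restore (ℏc)⁻³.
1 GeV⁴ → 1/(ℏc)³ × (1 GeV in J)⁴ = 2.082 × 10³⁷ J/m³.
Convert the energy scale: 0.0181 keV⁴ = 1.81 × 10⁻²⁶ GeV⁴.
Result: 1.81 × 10⁻²⁶ × 2.082 × 10³⁷ = 3.768 × 10¹¹ J/m³.

3.768 × 10¹¹ J/m³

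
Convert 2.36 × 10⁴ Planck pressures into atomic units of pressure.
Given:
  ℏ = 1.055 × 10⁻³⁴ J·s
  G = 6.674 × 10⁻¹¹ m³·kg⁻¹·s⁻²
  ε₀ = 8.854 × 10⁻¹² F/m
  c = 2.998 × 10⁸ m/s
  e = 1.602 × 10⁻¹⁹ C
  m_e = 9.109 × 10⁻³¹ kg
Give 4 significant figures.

Planck pressure: p_P = c⁷/(ℏG²) = 4.632 × 10¹¹³ Pa
atomic unit of pressure: P_au = E_h/a₀³ = m_e⁴e¹⁰/((4πε₀)⁵ℏ⁸) = 2.929 × 10¹³ Pa
2.36 × 10⁴ × 4.632 × 10¹¹³ / 2.929 × 10¹³ = 3.732 × 10¹⁰⁴

3.732 × 10¹⁰⁴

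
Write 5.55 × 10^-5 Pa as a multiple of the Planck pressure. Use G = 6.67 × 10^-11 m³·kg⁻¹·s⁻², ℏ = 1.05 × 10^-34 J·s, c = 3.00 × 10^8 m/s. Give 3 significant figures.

1.19 × 10^-118

Planck pressure: p_P = c⁷/(ℏG²) = 4.68 × 10^113 Pa.
5.55 × 10^-5 / 4.68 × 10^113 = 1.19 × 10^-118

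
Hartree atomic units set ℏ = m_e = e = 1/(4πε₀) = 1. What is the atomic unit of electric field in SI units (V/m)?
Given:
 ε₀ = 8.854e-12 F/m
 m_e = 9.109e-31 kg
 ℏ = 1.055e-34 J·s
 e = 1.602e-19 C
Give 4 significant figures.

5.131e11 V/m

Dimensional analysis gives E_au = E_h/(e a₀) = m_e²e⁵/((4πε₀)³ℏ⁴).
E_h = 4.354e-18 J
a₀ = 5.297e-11 m
E_h/(e·a₀) = 5.131e11 V/m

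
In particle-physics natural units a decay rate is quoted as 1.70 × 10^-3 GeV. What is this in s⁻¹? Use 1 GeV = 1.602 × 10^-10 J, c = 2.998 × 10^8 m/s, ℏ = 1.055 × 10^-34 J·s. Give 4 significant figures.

A rate is [E]/ℏ; divide by ℏ.
1 GeV → 1/ℏ × (1 GeV in J) = 1.518 × 10^24 s⁻¹.
Result: 1.70 × 10^-3 × 1.518 × 10^24 = 2.581 × 10^21 s⁻¹.

2.581 × 10^21 s⁻¹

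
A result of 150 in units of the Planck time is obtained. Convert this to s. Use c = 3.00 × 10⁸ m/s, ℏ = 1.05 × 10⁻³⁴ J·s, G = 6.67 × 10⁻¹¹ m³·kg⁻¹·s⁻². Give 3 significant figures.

One Planck time: t_P = √(ℏG/c⁵) = 5.37 × 10⁻⁴⁴ s.
150 × 5.37 × 10⁻⁴⁴ s = 8.05 × 10⁻⁴² s

8.05 × 10⁻⁴² s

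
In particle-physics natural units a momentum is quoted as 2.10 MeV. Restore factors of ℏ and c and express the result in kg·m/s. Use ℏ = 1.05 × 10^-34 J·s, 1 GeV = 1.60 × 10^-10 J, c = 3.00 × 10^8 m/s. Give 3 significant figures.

1.12 × 10^-21 kg·m/s

Momentum is [E]/c; divide by c.
1 GeV → 1/c × (1 GeV in J) = 5.33 × 10^-19 kg·m/s.
Convert the energy scale: 2.10 MeV = 2.10 × 10^-3 GeV.
Result: 2.10 × 10^-3 × 5.33 × 10^-19 = 1.12 × 10^-21 kg·m/s.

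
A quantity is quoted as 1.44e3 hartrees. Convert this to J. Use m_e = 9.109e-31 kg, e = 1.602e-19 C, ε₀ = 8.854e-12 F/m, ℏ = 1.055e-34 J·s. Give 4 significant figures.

One hartree: E_h = m_e e⁴/(4πε₀ℏ)² = 4.354e-18 J.
1.44e3 × 4.354e-18 J = 6.270e-15 J

6.270e-15 J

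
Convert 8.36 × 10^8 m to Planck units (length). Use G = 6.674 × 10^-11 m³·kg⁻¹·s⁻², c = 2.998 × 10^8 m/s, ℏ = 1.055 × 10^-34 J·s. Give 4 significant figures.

Planck length: ℓ_P = √(ℏG/c³) = 1.616 × 10^-35 m.
8.36 × 10^8 / 1.616 × 10^-35 = 5.172 × 10^43

5.172 × 10^43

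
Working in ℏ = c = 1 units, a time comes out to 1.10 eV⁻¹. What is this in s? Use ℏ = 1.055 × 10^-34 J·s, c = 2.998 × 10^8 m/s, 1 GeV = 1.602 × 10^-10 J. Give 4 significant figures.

A time is [E]⁻¹ in ℏ=c=1; restore one factor of ℏ.
1 GeV⁻¹ → ℏ × (1 GeV in J)⁻¹ = 6.586 × 10^-25 s.
Convert the energy scale: 1.10 eV⁻¹ = 1.10 × 10^9 GeV⁻¹.
Result: 1.10 × 10^9 × 6.586 × 10^-25 = 7.244 × 10^-16 s.

7.244 × 10^-16 s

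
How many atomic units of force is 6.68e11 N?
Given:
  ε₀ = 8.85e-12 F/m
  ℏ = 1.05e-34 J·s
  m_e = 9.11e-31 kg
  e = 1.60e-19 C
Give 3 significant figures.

atomic unit of force: F_au = E_h/a₀ = m_e²e⁶/((4πε₀)³ℏ⁴) = 8.33e-8 N.
6.68e11 / 8.33e-8 = 8.02e18

8.02e18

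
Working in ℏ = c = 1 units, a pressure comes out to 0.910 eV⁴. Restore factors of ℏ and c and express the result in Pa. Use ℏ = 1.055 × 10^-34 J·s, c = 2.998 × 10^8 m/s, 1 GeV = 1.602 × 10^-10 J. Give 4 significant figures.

18.94 Pa

Pressure is [E]/[L]³ = [E]⁴/(ℏc)³.
1 GeV⁴ → 1/(ℏc)³ × (1 GeV in J)⁴ = 2.082 × 10^37 Pa.
Convert the energy scale: 0.910 eV⁴ = 9.10 × 10^-37 GeV⁴.
Result: 9.10 × 10^-37 × 2.082 × 10^37 = 18.94 Pa.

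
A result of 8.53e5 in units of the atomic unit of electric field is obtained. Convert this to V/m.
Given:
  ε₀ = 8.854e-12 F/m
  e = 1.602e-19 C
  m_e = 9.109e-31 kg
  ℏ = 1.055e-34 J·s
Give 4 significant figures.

4.377e17 V/m

One atomic unit of electric field: E_au = E_h/(e a₀) = m_e²e⁵/((4πε₀)³ℏ⁴) = 5.131e11 V/m.
8.53e5 × 5.131e11 V/m = 4.377e17 V/m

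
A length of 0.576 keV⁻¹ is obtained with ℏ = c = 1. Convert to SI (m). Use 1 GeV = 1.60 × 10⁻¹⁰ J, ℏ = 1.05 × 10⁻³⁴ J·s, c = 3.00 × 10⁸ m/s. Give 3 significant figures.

1.13 × 10⁻¹⁰ m

A length is [E]⁻¹ in ℏ=c=1; restore one factor of ℏc.
1 GeV⁻¹ → ℏc × (1 GeV in J)⁻¹ = 1.97 × 10⁻¹⁶ m.
Convert the energy scale: 0.576 keV⁻¹ = 5.76 × 10⁵ GeV⁻¹.
Result: 5.76 × 10⁵ × 1.97 × 10⁻¹⁶ = 1.13 × 10⁻¹⁰ m.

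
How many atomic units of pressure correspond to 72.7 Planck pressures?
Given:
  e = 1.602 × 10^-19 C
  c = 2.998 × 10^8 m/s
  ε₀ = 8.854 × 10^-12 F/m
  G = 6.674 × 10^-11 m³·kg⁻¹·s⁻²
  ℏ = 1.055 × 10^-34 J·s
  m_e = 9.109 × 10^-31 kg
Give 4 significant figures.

1.150 × 10^102

Planck pressure: p_P = c⁷/(ℏG²) = 4.632 × 10^113 Pa
atomic unit of pressure: P_au = E_h/a₀³ = m_e⁴e¹⁰/((4πε₀)⁵ℏ⁸) = 2.929 × 10^13 Pa
72.7 × 4.632 × 10^113 / 2.929 × 10^13 = 1.150 × 10^102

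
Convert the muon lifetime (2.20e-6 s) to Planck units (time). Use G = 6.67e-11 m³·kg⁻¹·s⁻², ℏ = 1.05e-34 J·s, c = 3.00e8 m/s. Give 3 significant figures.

Planck time: t_P = √(ℏG/c⁵) = 5.37e-44 s.
2.20e-6 / 5.37e-44 = 4.10e37

4.10e37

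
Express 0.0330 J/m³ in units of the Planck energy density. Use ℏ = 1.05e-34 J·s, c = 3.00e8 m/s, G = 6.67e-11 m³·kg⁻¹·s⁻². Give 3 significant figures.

Planck energy density: u_P = c⁷/(ℏG²) = 4.68e113 J/m³.
0.0330 / 4.68e113 = 7.05e-116

7.05e-116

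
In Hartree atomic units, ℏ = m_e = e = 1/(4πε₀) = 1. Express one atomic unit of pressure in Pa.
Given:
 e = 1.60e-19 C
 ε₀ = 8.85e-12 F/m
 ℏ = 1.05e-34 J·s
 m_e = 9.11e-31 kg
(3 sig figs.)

3.01e13 Pa

The unique combination of the constants set to 1 with dimensions of pressure is P_au = E_h/a₀³ = m_e⁴e¹⁰/((4πε₀)⁵ℏ⁸).
E_h = 4.38e-18 J
a₀ = 5.26e-11 m
E_h/a₀³ = 3.01e13 Pa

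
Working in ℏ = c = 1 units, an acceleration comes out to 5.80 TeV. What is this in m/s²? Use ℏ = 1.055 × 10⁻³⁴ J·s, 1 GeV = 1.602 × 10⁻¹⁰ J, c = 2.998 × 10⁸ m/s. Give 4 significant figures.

2.640 × 10³⁶ m/s²

Acceleration is [L]/[T]² = c·[E]/ℏ.
1 GeV → c/ℏ × (1 GeV in J) = 4.552 × 10³² m/s².
Convert the energy scale: 5.80 TeV = 5.80 × 10³ GeV.
Result: 5.80 × 10³ × 4.552 × 10³² = 2.640 × 10³⁶ m/s².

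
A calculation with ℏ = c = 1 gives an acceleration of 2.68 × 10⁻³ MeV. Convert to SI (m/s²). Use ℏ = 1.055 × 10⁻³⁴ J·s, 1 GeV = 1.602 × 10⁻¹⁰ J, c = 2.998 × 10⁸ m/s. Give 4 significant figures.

1.220 × 10²⁷ m/s²

Acceleration is [L]/[T]² = c·[E]/ℏ.
1 GeV → c/ℏ × (1 GeV in J) = 4.552 × 10³² m/s².
Convert the energy scale: 2.68 × 10⁻³ MeV = 2.68 × 10⁻⁶ GeV.
Result: 2.68 × 10⁻⁶ × 4.552 × 10³² = 1.220 × 10²⁷ m/s².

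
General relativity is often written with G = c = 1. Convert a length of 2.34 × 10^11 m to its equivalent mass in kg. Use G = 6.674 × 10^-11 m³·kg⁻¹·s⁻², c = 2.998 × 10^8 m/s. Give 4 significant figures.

3.151 × 10^38 kg

Length → mass via c²/G.
2.34 × 10^11 m × (c²/G) = 3.151 × 10^38 kg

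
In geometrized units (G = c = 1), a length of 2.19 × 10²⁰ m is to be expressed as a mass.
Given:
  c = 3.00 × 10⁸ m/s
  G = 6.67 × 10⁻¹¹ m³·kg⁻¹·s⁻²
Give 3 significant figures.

2.96 × 10⁴⁷ kg

Length → mass via c²/G.
2.19 × 10²⁰ m × (c²/G) = 2.96 × 10⁴⁷ kg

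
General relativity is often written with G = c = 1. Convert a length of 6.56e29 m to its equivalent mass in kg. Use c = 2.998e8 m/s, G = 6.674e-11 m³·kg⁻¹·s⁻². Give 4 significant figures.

Length → mass via c²/G.
6.56e29 m × (c²/G) = 8.834e56 kg

8.834e56 kg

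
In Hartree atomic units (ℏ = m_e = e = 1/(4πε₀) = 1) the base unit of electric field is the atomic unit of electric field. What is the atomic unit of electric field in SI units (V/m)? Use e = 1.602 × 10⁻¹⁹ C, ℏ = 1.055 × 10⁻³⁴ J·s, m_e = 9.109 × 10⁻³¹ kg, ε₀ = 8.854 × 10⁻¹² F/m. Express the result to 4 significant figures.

E_au = E_h/(e a₀) = m_e²e⁵/((4πε₀)³ℏ⁴)
E_h = 4.354 × 10⁻¹⁸ J
a₀ = 5.297 × 10⁻¹¹ m
E_h/(e·a₀) = 5.131 × 10¹¹ V/m

5.131 × 10¹¹ V/m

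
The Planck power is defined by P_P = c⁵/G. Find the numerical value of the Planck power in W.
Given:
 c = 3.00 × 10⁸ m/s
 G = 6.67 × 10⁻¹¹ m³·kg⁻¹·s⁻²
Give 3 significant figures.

3.64 × 10⁵² W

P_P = c⁵/G
  = 2.43 × 10⁴² / 6.67 × 10⁻¹¹
  = 3.64 × 10⁵² W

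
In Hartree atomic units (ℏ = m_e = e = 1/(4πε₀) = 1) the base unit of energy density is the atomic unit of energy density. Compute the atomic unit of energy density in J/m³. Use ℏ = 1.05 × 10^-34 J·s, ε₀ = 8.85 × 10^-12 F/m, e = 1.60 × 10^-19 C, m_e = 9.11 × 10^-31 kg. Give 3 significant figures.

3.01 × 10^13 J/m³

u_au = E_h/a₀³ = m_e⁴e¹⁰/((4πε₀)⁵ℏ⁸)
E_h = 4.38 × 10^-18 J
a₀ = 5.26 × 10^-11 m
E_h/a₀³ = 3.01 × 10^13 J/m³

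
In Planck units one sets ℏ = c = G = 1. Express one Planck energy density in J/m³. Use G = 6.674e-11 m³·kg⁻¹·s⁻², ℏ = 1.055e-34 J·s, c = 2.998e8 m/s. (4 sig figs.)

u_P = c⁷/(ℏG²)
  = 2.177e59 / 4.699e-55
  = 4.632e113 J/m³

4.632e113 J/m³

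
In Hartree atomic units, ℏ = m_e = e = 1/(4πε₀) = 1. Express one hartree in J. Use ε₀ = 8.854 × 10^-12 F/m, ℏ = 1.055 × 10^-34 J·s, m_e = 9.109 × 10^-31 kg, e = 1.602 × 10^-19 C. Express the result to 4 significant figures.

The unique combination of the constants set to 1 with dimensions of energy is E_h = m_e e⁴/(4πε₀ℏ)².
  = 6.000 × 10^-106 / 1.378 × 10^-88
  = 4.354 × 10^-18 J

4.354 × 10^-18 J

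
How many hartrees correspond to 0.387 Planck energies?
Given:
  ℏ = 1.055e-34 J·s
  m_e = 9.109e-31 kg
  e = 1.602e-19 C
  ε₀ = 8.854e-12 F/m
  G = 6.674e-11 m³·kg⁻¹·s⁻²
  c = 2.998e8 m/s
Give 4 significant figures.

Planck energy: E_P = √(ℏc⁵/G) = 1.957e9 J
hartree: E_h = m_e e⁴/(4πε₀ℏ)² = 4.354e-18 J
0.387 × 1.957e9 / 4.354e-18 = 1.739e26

1.739e26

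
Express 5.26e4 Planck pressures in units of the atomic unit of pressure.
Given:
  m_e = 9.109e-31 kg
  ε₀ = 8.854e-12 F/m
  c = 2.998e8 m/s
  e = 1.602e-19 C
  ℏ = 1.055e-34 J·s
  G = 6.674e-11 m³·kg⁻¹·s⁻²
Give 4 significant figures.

8.318e104

Planck pressure: p_P = c⁷/(ℏG²) = 4.632e113 Pa
atomic unit of pressure: P_au = E_h/a₀³ = m_e⁴e¹⁰/((4πε₀)⁵ℏ⁸) = 2.929e13 Pa
5.26e4 × 4.632e113 / 2.929e13 = 8.318e104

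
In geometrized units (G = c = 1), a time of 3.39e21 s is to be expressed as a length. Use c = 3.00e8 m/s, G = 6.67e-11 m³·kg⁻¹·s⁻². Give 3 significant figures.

1.02e30 m

Time → length via c.
3.39e21 s × (c) = 1.02e30 m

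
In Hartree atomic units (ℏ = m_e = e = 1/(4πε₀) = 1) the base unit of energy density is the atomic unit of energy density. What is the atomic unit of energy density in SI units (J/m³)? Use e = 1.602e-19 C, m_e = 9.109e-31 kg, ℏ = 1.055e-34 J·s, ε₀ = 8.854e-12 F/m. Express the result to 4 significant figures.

u_au = E_h/a₀³ = m_e⁴e¹⁰/((4πε₀)⁵ℏ⁸)
E_h = 4.354e-18 J
a₀ = 5.297e-11 m
E_h/a₀³ = 2.929e13 J/m³

2.929e13 J/m³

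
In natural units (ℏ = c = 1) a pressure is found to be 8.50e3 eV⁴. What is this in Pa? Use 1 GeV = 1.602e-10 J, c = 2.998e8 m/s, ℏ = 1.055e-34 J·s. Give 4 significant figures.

1.769e5 Pa

Pressure is [E]/[L]³ = [E]⁴/(ℏc)³.
1 GeV⁴ → 1/(ℏc)³ × (1 GeV in J)⁴ = 2.082e37 Pa.
Convert the energy scale: 8.50e3 eV⁴ = 8.50e-33 GeV⁴.
Result: 8.50e-33 × 2.082e37 = 1.769e5 Pa.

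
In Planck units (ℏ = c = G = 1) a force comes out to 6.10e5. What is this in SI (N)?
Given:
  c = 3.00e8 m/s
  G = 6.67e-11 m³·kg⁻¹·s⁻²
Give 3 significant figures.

7.41e49 N

One Planck force: F_P = c⁴/G = 1.21e44 N.
6.10e5 × 1.21e44 N = 7.41e49 N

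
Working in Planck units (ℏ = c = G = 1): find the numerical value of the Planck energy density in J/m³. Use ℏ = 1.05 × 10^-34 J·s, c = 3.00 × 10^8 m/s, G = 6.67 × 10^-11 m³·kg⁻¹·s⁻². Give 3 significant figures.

4.68 × 10^113 J/m³

Dimensional analysis gives u_P = c⁷/(ℏG²).
  = 2.19 × 10^59 / 4.67 × 10^-55
  = 4.68 × 10^113 J/m³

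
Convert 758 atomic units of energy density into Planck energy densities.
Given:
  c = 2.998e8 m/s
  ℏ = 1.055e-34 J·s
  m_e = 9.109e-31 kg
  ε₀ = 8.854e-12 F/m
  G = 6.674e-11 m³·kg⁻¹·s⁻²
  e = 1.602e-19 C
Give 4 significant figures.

4.793e-98

atomic unit of energy density: u_au = E_h/a₀³ = m_e⁴e¹⁰/((4πε₀)⁵ℏ⁸) = 2.929e13 J/m³
Planck energy density: u_P = c⁷/(ℏG²) = 4.632e113 J/m³
758 × 2.929e13 / 4.632e113 = 4.793e-98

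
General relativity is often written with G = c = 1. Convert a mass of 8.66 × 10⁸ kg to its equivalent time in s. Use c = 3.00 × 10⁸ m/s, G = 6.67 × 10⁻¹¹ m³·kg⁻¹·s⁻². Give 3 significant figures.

Mass → time via G/c³.
8.66 × 10⁸ kg × (G/c³) = 2.14 × 10⁻²⁷ s

2.14 × 10⁻²⁷ s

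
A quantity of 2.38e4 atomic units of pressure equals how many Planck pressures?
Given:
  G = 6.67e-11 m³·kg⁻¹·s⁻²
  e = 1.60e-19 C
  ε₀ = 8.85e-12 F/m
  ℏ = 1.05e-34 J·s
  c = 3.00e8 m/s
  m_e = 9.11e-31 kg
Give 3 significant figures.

atomic unit of pressure: P_au = E_h/a₀³ = m_e⁴e¹⁰/((4πε₀)⁵ℏ⁸) = 3.01e13 Pa
Planck pressure: p_P = c⁷/(ℏG²) = 4.68e113 Pa
2.38e4 × 3.01e13 / 4.68e113 = 1.53e-96

1.53e-96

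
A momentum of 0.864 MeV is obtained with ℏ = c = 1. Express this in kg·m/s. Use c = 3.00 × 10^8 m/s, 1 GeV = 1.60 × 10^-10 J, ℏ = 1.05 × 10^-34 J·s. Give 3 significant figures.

4.61 × 10^-22 kg·m/s

Momentum is [E]/c; divide by c.
1 GeV → 1/c × (1 GeV in J) = 5.33 × 10^-19 kg·m/s.
Convert the energy scale: 0.864 MeV = 8.64 × 10^-4 GeV.
Result: 8.64 × 10^-4 × 5.33 × 10^-19 = 4.61 × 10^-22 kg·m/s.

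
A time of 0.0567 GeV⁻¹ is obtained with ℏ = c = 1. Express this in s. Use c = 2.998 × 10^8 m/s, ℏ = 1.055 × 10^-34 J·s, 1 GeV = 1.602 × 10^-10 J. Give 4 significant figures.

A time is [E]⁻¹ in ℏ=c=1; restore one factor of ℏ.
1 GeV⁻¹ → ℏ × (1 GeV in J)⁻¹ = 6.586 × 10^-25 s.
Result: 0.0567 × 6.586 × 10^-25 = 3.734 × 10^-26 s.

3.734 × 10^-26 s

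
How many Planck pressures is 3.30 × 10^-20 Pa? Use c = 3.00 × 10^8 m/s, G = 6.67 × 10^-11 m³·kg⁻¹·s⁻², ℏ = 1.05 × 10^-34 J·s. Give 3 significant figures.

7.05 × 10^-134

Planck pressure: p_P = c⁷/(ℏG²) = 4.68 × 10^113 Pa.
3.30 × 10^-20 / 4.68 × 10^113 = 7.05 × 10^-134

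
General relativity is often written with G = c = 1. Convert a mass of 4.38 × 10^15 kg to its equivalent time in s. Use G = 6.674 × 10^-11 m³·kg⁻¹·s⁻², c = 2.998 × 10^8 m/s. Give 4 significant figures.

Mass → time via G/c³.
4.38 × 10^15 kg × (G/c³) = 1.085 × 10^-20 s

1.085 × 10^-20 s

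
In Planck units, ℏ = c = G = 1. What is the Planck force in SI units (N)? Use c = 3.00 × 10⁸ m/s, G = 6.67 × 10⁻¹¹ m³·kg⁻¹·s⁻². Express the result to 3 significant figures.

1.21 × 10⁴⁴ N

The unique combination of the constants set to 1 with dimensions of force is F_P = c⁴/G.
  = 8.10 × 10³³ / 6.67 × 10⁻¹¹
  = 1.21 × 10⁴⁴ N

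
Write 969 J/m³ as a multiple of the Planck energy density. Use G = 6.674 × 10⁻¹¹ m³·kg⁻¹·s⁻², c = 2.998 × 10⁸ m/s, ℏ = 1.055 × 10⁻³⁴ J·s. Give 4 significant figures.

Planck energy density: u_P = c⁷/(ℏG²) = 4.632 × 10¹¹³ J/m³.
969 / 4.632 × 10¹¹³ = 2.092 × 10⁻¹¹¹

2.092 × 10⁻¹¹¹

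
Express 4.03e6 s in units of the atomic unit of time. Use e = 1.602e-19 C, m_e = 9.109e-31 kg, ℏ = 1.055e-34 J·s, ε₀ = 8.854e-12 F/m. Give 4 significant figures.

atomic unit of time: τ_au = (4πε₀)²ℏ³/(m_e e⁴) = 2.423e-17 s.
4.03e6 / 2.423e-17 = 1.663e23

1.663e23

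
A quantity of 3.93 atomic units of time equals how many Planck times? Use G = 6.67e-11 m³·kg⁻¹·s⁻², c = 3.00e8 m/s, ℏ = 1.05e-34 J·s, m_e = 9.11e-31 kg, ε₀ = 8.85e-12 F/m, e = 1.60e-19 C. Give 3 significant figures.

atomic unit of time: τ_au = (4πε₀)²ℏ³/(m_e e⁴) = 2.40e-17 s
Planck time: t_P = √(ℏG/c⁵) = 5.37e-44 s
3.93 × 2.40e-17 / 5.37e-44 = 1.76e27

1.76e27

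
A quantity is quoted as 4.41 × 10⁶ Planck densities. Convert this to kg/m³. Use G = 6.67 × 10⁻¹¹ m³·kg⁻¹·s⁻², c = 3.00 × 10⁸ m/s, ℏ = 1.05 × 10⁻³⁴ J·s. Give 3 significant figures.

2.29 × 10¹⁰³ kg/m³

One Planck density: ρ_P = c⁵/(ℏG²) = 5.20 × 10⁹⁶ kg/m³.
4.41 × 10⁶ × 5.20 × 10⁹⁶ kg/m³ = 2.29 × 10¹⁰³ kg/m³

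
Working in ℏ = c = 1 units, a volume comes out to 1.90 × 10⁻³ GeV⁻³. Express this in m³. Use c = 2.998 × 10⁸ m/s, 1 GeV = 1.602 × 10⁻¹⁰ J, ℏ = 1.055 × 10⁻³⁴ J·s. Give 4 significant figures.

1.462 × 10⁻⁵⁰ m³

Volume is [L]³ = [E]⁻³·(ℏc)³.
1 GeV⁻³ → (ℏc)³ × (1 GeV in J)⁻³ = 7.696 × 10⁻⁴⁸ m³.
Result: 1.90 × 10⁻³ × 7.696 × 10⁻⁴⁸ = 1.462 × 10⁻⁵⁰ m³.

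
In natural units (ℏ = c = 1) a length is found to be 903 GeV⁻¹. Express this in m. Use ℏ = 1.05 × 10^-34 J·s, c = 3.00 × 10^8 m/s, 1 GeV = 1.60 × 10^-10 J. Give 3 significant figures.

1.78 × 10^-13 m

A length is [E]⁻¹ in ℏ=c=1; restore one factor of ℏc.
1 GeV⁻¹ → ℏc × (1 GeV in J)⁻¹ = 1.97 × 10^-16 m.
Result: 903 × 1.97 × 10^-16 = 1.78 × 10^-13 m.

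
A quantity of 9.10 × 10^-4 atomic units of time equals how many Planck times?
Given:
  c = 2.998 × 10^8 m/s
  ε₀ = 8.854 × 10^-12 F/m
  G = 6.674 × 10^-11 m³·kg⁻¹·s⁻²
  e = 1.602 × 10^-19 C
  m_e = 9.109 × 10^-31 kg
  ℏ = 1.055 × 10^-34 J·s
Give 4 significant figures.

atomic unit of time: τ_au = (4πε₀)²ℏ³/(m_e e⁴) = 2.423 × 10^-17 s
Planck time: t_P = √(ℏG/c⁵) = 5.392 × 10^-44 s
9.10 × 10^-4 × 2.423 × 10^-17 / 5.392 × 10^-44 = 4.089 × 10^23

4.089 × 10^23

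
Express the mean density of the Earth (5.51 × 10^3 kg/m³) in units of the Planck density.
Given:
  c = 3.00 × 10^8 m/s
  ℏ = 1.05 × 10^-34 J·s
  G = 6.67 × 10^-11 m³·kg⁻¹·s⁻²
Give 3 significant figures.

Planck density: ρ_P = c⁵/(ℏG²) = 5.20 × 10^96 kg/m³.
5.51 × 10^3 / 5.20 × 10^96 = 1.06 × 10^-93

1.06 × 10^-93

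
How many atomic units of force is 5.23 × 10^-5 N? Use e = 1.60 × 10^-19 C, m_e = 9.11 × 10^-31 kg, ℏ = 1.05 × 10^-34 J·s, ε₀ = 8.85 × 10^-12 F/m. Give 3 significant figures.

atomic unit of force: F_au = E_h/a₀ = m_e²e⁶/((4πε₀)³ℏ⁴) = 8.33 × 10^-8 N.
5.23 × 10^-5 / 8.33 × 10^-8 = 628

628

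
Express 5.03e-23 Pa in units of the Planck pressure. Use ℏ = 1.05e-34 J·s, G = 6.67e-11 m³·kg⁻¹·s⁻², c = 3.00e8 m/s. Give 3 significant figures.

Planck pressure: p_P = c⁷/(ℏG²) = 4.68e113 Pa.
5.03e-23 / 4.68e113 = 1.07e-136

1.07e-136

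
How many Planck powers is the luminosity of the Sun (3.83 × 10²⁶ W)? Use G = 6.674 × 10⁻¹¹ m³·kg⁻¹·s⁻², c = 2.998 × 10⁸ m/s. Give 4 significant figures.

1.055 × 10⁻²⁶

Planck power: P_P = c⁵/G = 3.629 × 10⁵² W.
3.83 × 10²⁶ / 3.629 × 10⁵² = 1.055 × 10⁻²⁶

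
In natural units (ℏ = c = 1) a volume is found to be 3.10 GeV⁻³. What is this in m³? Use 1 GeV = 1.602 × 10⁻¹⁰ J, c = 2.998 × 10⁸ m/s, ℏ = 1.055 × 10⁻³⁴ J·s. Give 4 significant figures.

2.386 × 10⁻⁴⁷ m³

Volume is [L]³ = [E]⁻³·(ℏc)³.
1 GeV⁻³ → (ℏc)³ × (1 GeV in J)⁻³ = 7.696 × 10⁻⁴⁸ m³.
Result: 3.10 × 7.696 × 10⁻⁴⁸ = 2.386 × 10⁻⁴⁷ m³.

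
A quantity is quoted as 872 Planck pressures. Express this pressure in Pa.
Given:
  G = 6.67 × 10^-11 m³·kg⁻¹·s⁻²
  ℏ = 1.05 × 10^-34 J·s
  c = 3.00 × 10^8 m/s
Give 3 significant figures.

One Planck pressure: p_P = c⁷/(ℏG²) = 4.68 × 10^113 Pa.
872 × 4.68 × 10^113 Pa = 4.08 × 10^116 Pa

4.08 × 10^116 Pa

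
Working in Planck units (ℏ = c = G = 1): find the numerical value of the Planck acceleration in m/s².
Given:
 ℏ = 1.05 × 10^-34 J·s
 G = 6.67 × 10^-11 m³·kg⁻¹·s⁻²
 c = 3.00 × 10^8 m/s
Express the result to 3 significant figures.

The unique combination of the constants set to 1 with dimensions of acceleration is a_P = √(c⁷/(ℏG)).
  = √(3.12 × 10^103)
  = 5.59 × 10^51 m/s²

5.59 × 10^51 m/s²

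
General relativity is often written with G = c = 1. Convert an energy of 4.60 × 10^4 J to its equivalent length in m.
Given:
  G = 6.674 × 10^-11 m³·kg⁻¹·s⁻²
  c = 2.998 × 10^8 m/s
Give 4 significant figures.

Energy → length via G/c⁴.
4.60 × 10^4 J × (G/c⁴) = 3.800 × 10^-40 m

3.800 × 10^-40 m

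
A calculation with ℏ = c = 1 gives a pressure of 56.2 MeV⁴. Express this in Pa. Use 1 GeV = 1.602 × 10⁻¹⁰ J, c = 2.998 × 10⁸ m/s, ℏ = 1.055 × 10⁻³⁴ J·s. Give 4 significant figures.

1.170 × 10²⁷ Pa

Pressure is [E]/[L]³ = [E]⁴/(ℏc)³.
1 GeV⁴ → 1/(ℏc)³ × (1 GeV in J)⁴ = 2.082 × 10³⁷ Pa.
Convert the energy scale: 56.2 MeV⁴ = 5.62 × 10⁻¹¹ GeV⁴.
Result: 5.62 × 10⁻¹¹ × 2.082 × 10³⁷ = 1.170 × 10²⁷ Pa.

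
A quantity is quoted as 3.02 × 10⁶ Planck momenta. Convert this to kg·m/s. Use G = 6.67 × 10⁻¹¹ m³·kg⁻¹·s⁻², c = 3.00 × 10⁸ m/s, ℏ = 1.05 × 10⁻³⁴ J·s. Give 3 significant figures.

One Planck momentum: p_P = √(ℏc³/G) = 6.52 kg·m/s.
3.02 × 10⁶ × 6.52 kg·m/s = 1.97 × 10⁷ kg·m/s

1.97 × 10⁷ kg·m/s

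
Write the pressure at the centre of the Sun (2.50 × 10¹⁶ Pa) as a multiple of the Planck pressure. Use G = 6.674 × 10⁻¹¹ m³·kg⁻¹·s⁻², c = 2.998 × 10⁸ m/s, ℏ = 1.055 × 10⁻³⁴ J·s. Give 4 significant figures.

5.397 × 10⁻⁹⁸

Planck pressure: p_P = c⁷/(ℏG²) = 4.632 × 10¹¹³ Pa.
2.50 × 10¹⁶ / 4.632 × 10¹¹³ = 5.397 × 10⁻⁹⁸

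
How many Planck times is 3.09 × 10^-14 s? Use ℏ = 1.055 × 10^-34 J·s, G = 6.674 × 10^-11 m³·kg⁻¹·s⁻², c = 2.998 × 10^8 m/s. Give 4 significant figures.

Planck time: t_P = √(ℏG/c⁵) = 5.392 × 10^-44 s.
3.09 × 10^-14 / 5.392 × 10^-44 = 5.731 × 10^29

5.731 × 10^29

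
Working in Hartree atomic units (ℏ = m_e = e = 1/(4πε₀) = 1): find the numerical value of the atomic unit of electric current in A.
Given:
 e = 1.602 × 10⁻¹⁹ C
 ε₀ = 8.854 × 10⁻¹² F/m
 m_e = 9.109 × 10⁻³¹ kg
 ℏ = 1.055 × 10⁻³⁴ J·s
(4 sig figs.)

The unique combination of the constants set to 1 with dimensions of current is I_au = e E_h/ℏ = m_e e⁵/((4πε₀)²ℏ³).
E_h = 4.354 × 10⁻¹⁸ J
e·E_h/ℏ = 6.612 × 10⁻³ A

6.612 × 10⁻³ A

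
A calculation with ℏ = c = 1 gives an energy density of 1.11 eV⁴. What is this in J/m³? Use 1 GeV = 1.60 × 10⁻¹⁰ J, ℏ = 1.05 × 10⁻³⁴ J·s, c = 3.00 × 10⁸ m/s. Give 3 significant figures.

23.3 J/m³

[E]/[L]³ = [E]⁴/(ℏc)³; restore (ℏc)⁻³.
1 GeV⁴ → 1/(ℏc)³ × (1 GeV in J)⁴ = 2.10 × 10³⁷ J/m³.
Convert the energy scale: 1.11 eV⁴ = 1.11 × 10⁻³⁶ GeV⁴.
Result: 1.11 × 10⁻³⁶ × 2.10 × 10³⁷ = 23.3 J/m³.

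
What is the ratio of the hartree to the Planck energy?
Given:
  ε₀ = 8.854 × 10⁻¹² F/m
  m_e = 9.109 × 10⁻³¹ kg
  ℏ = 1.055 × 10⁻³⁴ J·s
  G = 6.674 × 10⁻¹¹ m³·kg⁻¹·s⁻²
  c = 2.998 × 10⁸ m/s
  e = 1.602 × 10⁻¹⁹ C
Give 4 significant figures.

hartree: E_h = m_e e⁴/(4πε₀ℏ)² = 4.354 × 10⁻¹⁸ J
Planck energy: E_P = √(ℏc⁵/G) = 1.957 × 10⁹ J
ratio = 4.354 × 10⁻¹⁸ / 1.957 × 10⁹ = 2.225 × 10⁻²⁷

2.225 × 10⁻²⁷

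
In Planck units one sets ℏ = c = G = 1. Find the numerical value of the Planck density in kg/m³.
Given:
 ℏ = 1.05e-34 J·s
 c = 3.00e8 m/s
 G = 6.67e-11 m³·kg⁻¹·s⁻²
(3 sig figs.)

5.20e96 kg/m³

ρ_P = c⁵/(ℏG²)
  = 2.43e42 / 4.67e-55
  = 5.20e96 kg/m³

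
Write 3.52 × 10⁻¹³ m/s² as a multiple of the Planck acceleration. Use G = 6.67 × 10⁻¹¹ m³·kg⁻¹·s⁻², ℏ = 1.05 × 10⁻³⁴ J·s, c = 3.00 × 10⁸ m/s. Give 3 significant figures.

Planck acceleration: a_P = √(c⁷/(ℏG)) = 5.59 × 10⁵¹ m/s².
3.52 × 10⁻¹³ / 5.59 × 10⁵¹ = 6.30 × 10⁻⁶⁵

6.30 × 10⁻⁶⁵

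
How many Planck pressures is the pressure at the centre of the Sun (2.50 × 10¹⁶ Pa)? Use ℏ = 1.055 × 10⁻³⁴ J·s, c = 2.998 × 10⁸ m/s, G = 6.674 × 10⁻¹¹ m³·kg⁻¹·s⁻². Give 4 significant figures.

5.397 × 10⁻⁹⁸

Planck pressure: p_P = c⁷/(ℏG²) = 4.632 × 10¹¹³ Pa.
2.50 × 10¹⁶ / 4.632 × 10¹¹³ = 5.397 × 10⁻⁹⁸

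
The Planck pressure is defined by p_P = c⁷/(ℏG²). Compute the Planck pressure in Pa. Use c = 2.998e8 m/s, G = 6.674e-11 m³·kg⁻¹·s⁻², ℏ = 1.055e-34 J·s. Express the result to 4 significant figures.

4.632e113 Pa

p_P = c⁷/(ℏG²)
  = 2.177e59 / 4.699e-55
  = 4.632e113 Pa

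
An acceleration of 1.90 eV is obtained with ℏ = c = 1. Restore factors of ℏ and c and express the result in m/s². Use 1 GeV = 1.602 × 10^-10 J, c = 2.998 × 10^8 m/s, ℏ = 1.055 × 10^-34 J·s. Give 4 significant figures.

Acceleration is [L]/[T]² = c·[E]/ℏ.
1 GeV → c/ℏ × (1 GeV in J) = 4.552 × 10^32 m/s².
Convert the energy scale: 1.90 eV = 1.90 × 10^-9 GeV.
Result: 1.90 × 10^-9 × 4.552 × 10^32 = 8.650 × 10^23 m/s².

8.650 × 10^23 m/s²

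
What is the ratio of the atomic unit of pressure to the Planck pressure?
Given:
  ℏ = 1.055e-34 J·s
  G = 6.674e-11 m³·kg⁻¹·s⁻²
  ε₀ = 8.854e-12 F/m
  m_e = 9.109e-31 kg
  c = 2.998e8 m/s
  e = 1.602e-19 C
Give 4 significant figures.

atomic unit of pressure: P_au = E_h/a₀³ = m_e⁴e¹⁰/((4πε₀)⁵ℏ⁸) = 2.929e13 Pa
Planck pressure: p_P = c⁷/(ℏG²) = 4.632e113 Pa
ratio = 2.929e13 / 4.632e113 = 6.323e-101

6.323e-101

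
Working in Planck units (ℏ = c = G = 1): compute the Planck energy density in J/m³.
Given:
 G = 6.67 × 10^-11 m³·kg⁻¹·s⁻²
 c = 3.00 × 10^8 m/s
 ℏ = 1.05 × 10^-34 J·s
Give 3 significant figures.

The unique combination of the constants set to 1 with dimensions of energy density is u_P = c⁷/(ℏG²).
  = 2.19 × 10^59 / 4.67 × 10^-55
  = 4.68 × 10^113 J/m³

4.68 × 10^113 J/m³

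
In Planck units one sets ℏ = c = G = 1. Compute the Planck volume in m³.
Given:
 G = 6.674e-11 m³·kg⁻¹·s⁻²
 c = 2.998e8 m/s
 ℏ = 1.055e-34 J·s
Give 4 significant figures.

4.224e-105 m³

V_P = (ℏG/c³)^(3/2)
  = √(1.784e-209)
  = 4.224e-105 m³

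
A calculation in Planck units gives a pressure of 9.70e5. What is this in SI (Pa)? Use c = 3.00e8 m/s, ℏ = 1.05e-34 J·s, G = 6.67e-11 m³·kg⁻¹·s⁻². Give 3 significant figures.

One Planck pressure: p_P = c⁷/(ℏG²) = 4.68e113 Pa.
9.70e5 × 4.68e113 Pa = 4.54e119 Pa

4.54e119 Pa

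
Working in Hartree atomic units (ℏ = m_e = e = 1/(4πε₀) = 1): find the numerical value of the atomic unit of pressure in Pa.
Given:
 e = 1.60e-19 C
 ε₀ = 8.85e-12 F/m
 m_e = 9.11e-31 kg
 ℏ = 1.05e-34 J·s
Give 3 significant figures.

Dimensional analysis gives P_au = E_h/a₀³ = m_e⁴e¹⁰/((4πε₀)⁵ℏ⁸).
E_h = 4.38e-18 J
a₀ = 5.26e-11 m
E_h/a₀³ = 3.01e13 Pa

3.01e13 Pa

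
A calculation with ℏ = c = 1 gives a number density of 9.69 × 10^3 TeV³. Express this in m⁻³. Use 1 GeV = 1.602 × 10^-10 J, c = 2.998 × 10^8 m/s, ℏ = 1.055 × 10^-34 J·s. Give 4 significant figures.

1.259 × 10^60 m⁻³

Number density is [L]⁻³ = [E]³/(ℏc)³.
1 GeV³ → 1/(ℏc)³ × (1 GeV in J)³ = 1.299 × 10^47 m⁻³.
Convert the energy scale: 9.69 × 10^3 TeV³ = 9.69 × 10^12 GeV³.
Result: 9.69 × 10^12 × 1.299 × 10^47 = 1.259 × 10^60 m⁻³.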